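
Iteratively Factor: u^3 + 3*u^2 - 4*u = (u + 4)*(u^2 - u) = u*(u + 4)*(u - 1)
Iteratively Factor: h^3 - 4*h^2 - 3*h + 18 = (h - 3)*(h^2 - h - 6) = (h - 3)^2*(h + 2)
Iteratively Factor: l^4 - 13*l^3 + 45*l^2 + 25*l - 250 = (l - 5)*(l^3 - 8*l^2 + 5*l + 50) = (l - 5)*(l + 2)*(l^2 - 10*l + 25) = (l - 5)^2*(l + 2)*(l - 5)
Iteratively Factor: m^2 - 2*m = (m - 2)*(m)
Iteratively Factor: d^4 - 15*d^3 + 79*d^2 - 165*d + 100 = (d - 5)*(d^3 - 10*d^2 + 29*d - 20) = (d - 5)^2*(d^2 - 5*d + 4) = (d - 5)^2*(d - 4)*(d - 1)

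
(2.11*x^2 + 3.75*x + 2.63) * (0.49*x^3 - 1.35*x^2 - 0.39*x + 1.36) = 1.0339*x^5 - 1.011*x^4 - 4.5967*x^3 - 2.1434*x^2 + 4.0743*x + 3.5768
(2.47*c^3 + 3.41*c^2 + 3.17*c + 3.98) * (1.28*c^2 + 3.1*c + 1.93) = 3.1616*c^5 + 12.0218*c^4 + 19.3957*c^3 + 21.5027*c^2 + 18.4561*c + 7.6814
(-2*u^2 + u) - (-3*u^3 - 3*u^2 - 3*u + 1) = 3*u^3 + u^2 + 4*u - 1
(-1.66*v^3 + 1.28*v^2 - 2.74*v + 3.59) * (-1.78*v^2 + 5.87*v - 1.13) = 2.9548*v^5 - 12.0226*v^4 + 14.2666*v^3 - 23.9204*v^2 + 24.1695*v - 4.0567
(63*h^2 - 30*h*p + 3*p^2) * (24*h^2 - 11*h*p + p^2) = 1512*h^4 - 1413*h^3*p + 465*h^2*p^2 - 63*h*p^3 + 3*p^4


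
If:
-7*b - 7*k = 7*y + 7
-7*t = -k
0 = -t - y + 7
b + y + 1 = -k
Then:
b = 6*y - 50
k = 49 - 7*y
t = 7 - y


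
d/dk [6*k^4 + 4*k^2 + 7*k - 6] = 24*k^3 + 8*k + 7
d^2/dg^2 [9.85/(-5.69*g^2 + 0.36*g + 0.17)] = (-637.80917*g^2 + 40.35348*g + 9.85*(11.38*g - 0.36)*(22.76*g - 0.72) + 19.05581)/(-5.69*g^2 + 0.36*g + 0.17)^3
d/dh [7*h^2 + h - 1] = 14*h + 1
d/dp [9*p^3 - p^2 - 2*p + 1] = 27*p^2 - 2*p - 2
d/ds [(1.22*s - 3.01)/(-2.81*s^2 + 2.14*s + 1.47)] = (3.4282*s^2 - 16.9162*s + 8.2348)/(7.8961*s^4 - 12.0268*s^3 - 3.6818*s^2 + 6.2916*s + 2.1609)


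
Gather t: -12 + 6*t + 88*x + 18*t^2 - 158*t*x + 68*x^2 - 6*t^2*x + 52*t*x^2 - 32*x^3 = t^2*(18 - 6*x) + t*(52*x^2 - 158*x + 6) - 32*x^3 + 68*x^2 + 88*x - 12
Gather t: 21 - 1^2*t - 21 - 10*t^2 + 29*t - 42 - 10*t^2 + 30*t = -20*t^2 + 58*t - 42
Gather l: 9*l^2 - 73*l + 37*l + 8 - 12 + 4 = 9*l^2 - 36*l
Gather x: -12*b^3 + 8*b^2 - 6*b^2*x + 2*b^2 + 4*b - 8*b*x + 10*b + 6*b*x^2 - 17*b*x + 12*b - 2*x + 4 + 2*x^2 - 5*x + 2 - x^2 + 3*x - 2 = -12*b^3 + 10*b^2 + 26*b + x^2*(6*b + 1) + x*(-6*b^2 - 25*b - 4) + 4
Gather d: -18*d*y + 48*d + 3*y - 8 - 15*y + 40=d*(48 - 18*y) - 12*y + 32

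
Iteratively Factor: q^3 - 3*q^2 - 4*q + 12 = (q - 3)*(q^2 - 4) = (q - 3)*(q + 2)*(q - 2)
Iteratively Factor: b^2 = (b)*(b)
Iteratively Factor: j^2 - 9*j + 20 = (j - 5)*(j - 4)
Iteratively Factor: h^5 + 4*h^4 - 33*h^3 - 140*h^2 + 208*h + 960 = (h - 5)*(h^4 + 9*h^3 + 12*h^2 - 80*h - 192) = (h - 5)*(h - 3)*(h^3 + 12*h^2 + 48*h + 64) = (h - 5)*(h - 3)*(h + 4)*(h^2 + 8*h + 16) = (h - 5)*(h - 3)*(h + 4)^2*(h + 4)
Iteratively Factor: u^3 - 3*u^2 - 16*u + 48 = (u + 4)*(u^2 - 7*u + 12) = (u - 4)*(u + 4)*(u - 3)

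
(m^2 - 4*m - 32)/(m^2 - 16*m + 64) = (m + 4)/(m - 8)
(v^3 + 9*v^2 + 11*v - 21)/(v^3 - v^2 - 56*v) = (v^2 + 2*v - 3)/(v*(v - 8))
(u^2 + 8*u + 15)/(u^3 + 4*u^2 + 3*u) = (u + 5)/(u*(u + 1))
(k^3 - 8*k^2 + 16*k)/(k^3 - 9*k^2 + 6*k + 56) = k*(k - 4)/(k^2 - 5*k - 14)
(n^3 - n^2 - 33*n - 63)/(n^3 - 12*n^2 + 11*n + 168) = (n + 3)/(n - 8)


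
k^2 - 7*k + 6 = (k - 6)*(k - 1)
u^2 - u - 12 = (u - 4)*(u + 3)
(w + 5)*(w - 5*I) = w^2 + 5*w - 5*I*w - 25*I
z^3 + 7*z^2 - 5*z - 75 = (z - 3)*(z + 5)^2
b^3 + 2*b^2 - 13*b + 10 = (b - 2)*(b - 1)*(b + 5)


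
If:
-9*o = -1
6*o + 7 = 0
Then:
No Solution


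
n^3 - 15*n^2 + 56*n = n*(n - 8)*(n - 7)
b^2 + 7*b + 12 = (b + 3)*(b + 4)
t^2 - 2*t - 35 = (t - 7)*(t + 5)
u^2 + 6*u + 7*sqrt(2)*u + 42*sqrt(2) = (u + 6)*(u + 7*sqrt(2))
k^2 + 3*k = k*(k + 3)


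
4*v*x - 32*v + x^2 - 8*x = (4*v + x)*(x - 8)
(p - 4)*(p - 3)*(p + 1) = p^3 - 6*p^2 + 5*p + 12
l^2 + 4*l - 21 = (l - 3)*(l + 7)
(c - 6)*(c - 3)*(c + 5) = c^3 - 4*c^2 - 27*c + 90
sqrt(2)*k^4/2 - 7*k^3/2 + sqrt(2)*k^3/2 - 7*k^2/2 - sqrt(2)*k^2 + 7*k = k*(k - 1)*(k - 7*sqrt(2)/2)*(sqrt(2)*k/2 + sqrt(2))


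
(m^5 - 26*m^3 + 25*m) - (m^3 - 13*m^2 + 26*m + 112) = m^5 - 27*m^3 + 13*m^2 - m - 112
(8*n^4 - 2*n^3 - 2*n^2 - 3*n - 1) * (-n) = -8*n^5 + 2*n^4 + 2*n^3 + 3*n^2 + n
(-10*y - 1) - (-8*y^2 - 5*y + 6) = 8*y^2 - 5*y - 7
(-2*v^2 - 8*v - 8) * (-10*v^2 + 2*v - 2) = 20*v^4 + 76*v^3 + 68*v^2 + 16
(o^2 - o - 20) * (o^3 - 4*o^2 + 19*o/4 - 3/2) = o^5 - 5*o^4 - 45*o^3/4 + 295*o^2/4 - 187*o/2 + 30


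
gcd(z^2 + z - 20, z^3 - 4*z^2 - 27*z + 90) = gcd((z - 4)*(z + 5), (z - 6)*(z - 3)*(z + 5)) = z + 5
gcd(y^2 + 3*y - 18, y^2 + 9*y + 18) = y + 6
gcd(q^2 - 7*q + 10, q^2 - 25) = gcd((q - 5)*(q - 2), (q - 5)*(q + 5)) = q - 5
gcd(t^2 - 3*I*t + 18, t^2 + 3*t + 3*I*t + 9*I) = t + 3*I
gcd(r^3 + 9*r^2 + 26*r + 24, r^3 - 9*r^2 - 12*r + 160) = r + 4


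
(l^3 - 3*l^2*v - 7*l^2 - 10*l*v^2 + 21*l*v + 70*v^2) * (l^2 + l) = l^5 - 3*l^4*v - 6*l^4 - 10*l^3*v^2 + 18*l^3*v - 7*l^3 + 60*l^2*v^2 + 21*l^2*v + 70*l*v^2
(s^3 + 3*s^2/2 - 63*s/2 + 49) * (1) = s^3 + 3*s^2/2 - 63*s/2 + 49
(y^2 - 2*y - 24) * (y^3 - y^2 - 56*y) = y^5 - 3*y^4 - 78*y^3 + 136*y^2 + 1344*y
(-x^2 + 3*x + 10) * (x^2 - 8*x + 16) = -x^4 + 11*x^3 - 30*x^2 - 32*x + 160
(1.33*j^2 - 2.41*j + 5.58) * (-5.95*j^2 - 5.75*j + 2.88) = -7.9135*j^4 + 6.692*j^3 - 15.5131*j^2 - 39.0258*j + 16.0704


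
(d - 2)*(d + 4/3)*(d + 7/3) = d^3 + 5*d^2/3 - 38*d/9 - 56/9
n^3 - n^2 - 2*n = n*(n - 2)*(n + 1)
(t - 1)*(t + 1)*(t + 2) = t^3 + 2*t^2 - t - 2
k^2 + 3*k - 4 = (k - 1)*(k + 4)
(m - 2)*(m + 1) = m^2 - m - 2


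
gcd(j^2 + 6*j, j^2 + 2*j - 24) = j + 6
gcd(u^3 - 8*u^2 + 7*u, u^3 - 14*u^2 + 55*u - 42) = u^2 - 8*u + 7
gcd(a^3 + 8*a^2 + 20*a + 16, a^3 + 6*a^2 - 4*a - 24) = a + 2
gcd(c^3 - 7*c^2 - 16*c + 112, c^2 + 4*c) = c + 4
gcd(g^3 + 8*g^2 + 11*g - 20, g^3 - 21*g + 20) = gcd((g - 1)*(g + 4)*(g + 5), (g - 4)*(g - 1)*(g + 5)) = g^2 + 4*g - 5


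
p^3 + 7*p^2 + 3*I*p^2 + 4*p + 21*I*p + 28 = (p + 7)*(p - I)*(p + 4*I)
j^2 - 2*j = j*(j - 2)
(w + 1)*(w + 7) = w^2 + 8*w + 7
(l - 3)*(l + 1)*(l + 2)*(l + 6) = l^4 + 6*l^3 - 7*l^2 - 48*l - 36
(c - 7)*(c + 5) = c^2 - 2*c - 35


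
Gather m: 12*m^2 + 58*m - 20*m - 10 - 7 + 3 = 12*m^2 + 38*m - 14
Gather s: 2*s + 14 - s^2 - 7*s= -s^2 - 5*s + 14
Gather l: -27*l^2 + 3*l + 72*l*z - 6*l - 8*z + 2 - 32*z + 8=-27*l^2 + l*(72*z - 3) - 40*z + 10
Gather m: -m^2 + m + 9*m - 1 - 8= -m^2 + 10*m - 9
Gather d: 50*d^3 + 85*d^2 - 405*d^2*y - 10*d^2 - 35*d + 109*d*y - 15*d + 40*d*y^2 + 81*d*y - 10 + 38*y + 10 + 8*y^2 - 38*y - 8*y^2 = 50*d^3 + d^2*(75 - 405*y) + d*(40*y^2 + 190*y - 50)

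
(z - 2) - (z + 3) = -5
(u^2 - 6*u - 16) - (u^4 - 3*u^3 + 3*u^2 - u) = -u^4 + 3*u^3 - 2*u^2 - 5*u - 16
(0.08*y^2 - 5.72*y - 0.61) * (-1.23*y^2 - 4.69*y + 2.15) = -0.0984*y^4 + 6.6604*y^3 + 27.7491*y^2 - 9.4371*y - 1.3115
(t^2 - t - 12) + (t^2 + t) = 2*t^2 - 12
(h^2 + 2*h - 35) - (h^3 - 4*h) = -h^3 + h^2 + 6*h - 35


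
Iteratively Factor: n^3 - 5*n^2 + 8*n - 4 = (n - 2)*(n^2 - 3*n + 2) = (n - 2)*(n - 1)*(n - 2)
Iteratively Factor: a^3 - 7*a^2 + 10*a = (a)*(a^2 - 7*a + 10) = a*(a - 5)*(a - 2)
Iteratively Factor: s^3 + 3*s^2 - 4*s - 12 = (s + 3)*(s^2 - 4) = (s - 2)*(s + 3)*(s + 2)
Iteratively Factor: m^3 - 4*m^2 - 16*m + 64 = (m + 4)*(m^2 - 8*m + 16) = (m - 4)*(m + 4)*(m - 4)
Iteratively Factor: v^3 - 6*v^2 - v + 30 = (v - 3)*(v^2 - 3*v - 10) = (v - 5)*(v - 3)*(v + 2)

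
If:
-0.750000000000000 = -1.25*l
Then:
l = 0.60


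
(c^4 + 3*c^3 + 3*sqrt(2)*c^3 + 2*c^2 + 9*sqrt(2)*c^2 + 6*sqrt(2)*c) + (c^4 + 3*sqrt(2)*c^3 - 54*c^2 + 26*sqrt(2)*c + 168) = 2*c^4 + 3*c^3 + 6*sqrt(2)*c^3 - 52*c^2 + 9*sqrt(2)*c^2 + 32*sqrt(2)*c + 168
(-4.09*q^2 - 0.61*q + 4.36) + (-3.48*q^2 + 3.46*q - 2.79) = -7.57*q^2 + 2.85*q + 1.57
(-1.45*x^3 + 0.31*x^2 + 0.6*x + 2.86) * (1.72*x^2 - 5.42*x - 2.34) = -2.494*x^5 + 8.3922*x^4 + 2.7448*x^3 + 0.941800000000001*x^2 - 16.9052*x - 6.6924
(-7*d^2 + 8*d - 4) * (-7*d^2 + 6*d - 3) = 49*d^4 - 98*d^3 + 97*d^2 - 48*d + 12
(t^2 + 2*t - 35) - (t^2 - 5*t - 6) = 7*t - 29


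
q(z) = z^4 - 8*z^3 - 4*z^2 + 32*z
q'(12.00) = 3392.00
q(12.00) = 6720.00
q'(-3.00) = -268.00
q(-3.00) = 165.00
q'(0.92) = 7.44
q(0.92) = 20.54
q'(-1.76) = -50.07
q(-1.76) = -15.50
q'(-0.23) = 32.52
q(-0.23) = -7.47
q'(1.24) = -7.20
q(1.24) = 20.64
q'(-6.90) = -2369.48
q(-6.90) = 4483.54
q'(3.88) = -126.70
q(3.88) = -176.71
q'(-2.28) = -121.93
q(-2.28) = 28.09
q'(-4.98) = -1017.39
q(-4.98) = 1344.55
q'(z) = 4*z^3 - 24*z^2 - 8*z + 32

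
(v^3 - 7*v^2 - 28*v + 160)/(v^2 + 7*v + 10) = (v^2 - 12*v + 32)/(v + 2)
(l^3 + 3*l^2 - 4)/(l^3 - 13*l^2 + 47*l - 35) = (l^2 + 4*l + 4)/(l^2 - 12*l + 35)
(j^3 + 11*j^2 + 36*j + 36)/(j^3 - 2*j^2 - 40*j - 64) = (j^2 + 9*j + 18)/(j^2 - 4*j - 32)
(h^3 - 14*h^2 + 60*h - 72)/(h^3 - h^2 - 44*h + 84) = (h - 6)/(h + 7)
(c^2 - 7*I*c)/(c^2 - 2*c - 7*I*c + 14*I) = c/(c - 2)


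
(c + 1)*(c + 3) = c^2 + 4*c + 3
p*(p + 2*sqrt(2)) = p^2 + 2*sqrt(2)*p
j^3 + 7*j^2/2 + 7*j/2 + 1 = (j + 1/2)*(j + 1)*(j + 2)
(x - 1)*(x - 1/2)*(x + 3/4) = x^3 - 3*x^2/4 - 5*x/8 + 3/8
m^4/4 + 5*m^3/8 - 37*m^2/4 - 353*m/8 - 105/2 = (m/4 + 1)*(m - 7)*(m + 5/2)*(m + 3)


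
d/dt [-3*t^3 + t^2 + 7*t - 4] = -9*t^2 + 2*t + 7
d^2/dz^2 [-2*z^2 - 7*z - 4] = -4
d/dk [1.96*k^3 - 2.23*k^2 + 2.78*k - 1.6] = 5.88*k^2 - 4.46*k + 2.78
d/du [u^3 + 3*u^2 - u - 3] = 3*u^2 + 6*u - 1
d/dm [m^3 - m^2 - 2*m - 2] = 3*m^2 - 2*m - 2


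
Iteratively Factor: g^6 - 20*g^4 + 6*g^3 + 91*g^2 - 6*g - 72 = (g + 1)*(g^5 - g^4 - 19*g^3 + 25*g^2 + 66*g - 72) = (g + 1)*(g + 4)*(g^4 - 5*g^3 + g^2 + 21*g - 18) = (g - 3)*(g + 1)*(g + 4)*(g^3 - 2*g^2 - 5*g + 6) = (g - 3)*(g + 1)*(g + 2)*(g + 4)*(g^2 - 4*g + 3) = (g - 3)^2*(g + 1)*(g + 2)*(g + 4)*(g - 1)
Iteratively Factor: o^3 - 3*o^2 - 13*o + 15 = (o - 5)*(o^2 + 2*o - 3) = (o - 5)*(o + 3)*(o - 1)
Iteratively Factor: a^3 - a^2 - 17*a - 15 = (a + 1)*(a^2 - 2*a - 15) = (a + 1)*(a + 3)*(a - 5)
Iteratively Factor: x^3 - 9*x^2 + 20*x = (x - 4)*(x^2 - 5*x) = x*(x - 4)*(x - 5)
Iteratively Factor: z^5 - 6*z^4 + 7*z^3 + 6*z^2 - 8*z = (z - 1)*(z^4 - 5*z^3 + 2*z^2 + 8*z) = (z - 4)*(z - 1)*(z^3 - z^2 - 2*z) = (z - 4)*(z - 2)*(z - 1)*(z^2 + z) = (z - 4)*(z - 2)*(z - 1)*(z + 1)*(z)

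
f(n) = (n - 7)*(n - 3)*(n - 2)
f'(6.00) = 5.00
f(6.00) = -12.00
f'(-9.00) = 500.00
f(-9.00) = -2112.00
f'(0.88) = 22.20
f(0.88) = -14.53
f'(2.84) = -2.96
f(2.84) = 0.56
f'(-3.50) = 161.75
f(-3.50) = -375.38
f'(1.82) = 7.26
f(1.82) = -1.10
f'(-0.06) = 42.45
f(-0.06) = -44.50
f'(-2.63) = 124.87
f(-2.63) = -251.02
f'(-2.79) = 131.31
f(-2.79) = -271.52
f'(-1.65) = 88.77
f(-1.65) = -146.81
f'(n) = (n - 7)*(n - 3) + (n - 7)*(n - 2) + (n - 3)*(n - 2) = 3*n^2 - 24*n + 41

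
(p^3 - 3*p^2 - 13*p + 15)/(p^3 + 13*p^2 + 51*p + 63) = (p^2 - 6*p + 5)/(p^2 + 10*p + 21)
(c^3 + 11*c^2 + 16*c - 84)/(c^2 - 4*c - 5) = (-c^3 - 11*c^2 - 16*c + 84)/(-c^2 + 4*c + 5)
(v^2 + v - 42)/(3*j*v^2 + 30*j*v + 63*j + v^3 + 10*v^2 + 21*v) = (v - 6)/(3*j*v + 9*j + v^2 + 3*v)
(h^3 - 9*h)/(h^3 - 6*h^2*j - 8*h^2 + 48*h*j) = (h^2 - 9)/(h^2 - 6*h*j - 8*h + 48*j)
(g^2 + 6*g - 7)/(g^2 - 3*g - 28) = (-g^2 - 6*g + 7)/(-g^2 + 3*g + 28)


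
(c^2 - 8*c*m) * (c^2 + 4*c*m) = c^4 - 4*c^3*m - 32*c^2*m^2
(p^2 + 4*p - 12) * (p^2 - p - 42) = p^4 + 3*p^3 - 58*p^2 - 156*p + 504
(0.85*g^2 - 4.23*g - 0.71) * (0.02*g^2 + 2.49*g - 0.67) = 0.017*g^4 + 2.0319*g^3 - 11.1164*g^2 + 1.0662*g + 0.4757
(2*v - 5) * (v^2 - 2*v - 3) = 2*v^3 - 9*v^2 + 4*v + 15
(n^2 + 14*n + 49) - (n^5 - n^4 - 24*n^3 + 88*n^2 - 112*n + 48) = -n^5 + n^4 + 24*n^3 - 87*n^2 + 126*n + 1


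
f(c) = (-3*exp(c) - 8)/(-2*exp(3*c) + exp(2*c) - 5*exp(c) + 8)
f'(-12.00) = 0.00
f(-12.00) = -1.00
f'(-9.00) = 0.00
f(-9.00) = -1.00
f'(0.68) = -3.32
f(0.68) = 1.04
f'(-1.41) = -0.33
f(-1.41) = -1.28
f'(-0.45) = -2.17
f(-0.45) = -2.11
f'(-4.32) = -0.01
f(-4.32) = -1.01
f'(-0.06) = -14.81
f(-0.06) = -4.32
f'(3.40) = -0.00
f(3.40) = 0.00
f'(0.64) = -3.96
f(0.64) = 1.19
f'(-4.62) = -0.01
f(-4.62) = -1.01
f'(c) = (-3*exp(c) - 8)*(6*exp(3*c) - 2*exp(2*c) + 5*exp(c))/(-2*exp(3*c) + exp(2*c) - 5*exp(c) + 8)^2 - 3*exp(c)/(-2*exp(3*c) + exp(2*c) - 5*exp(c) + 8)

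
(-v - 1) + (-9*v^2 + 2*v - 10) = -9*v^2 + v - 11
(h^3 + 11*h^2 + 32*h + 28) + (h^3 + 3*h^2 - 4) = 2*h^3 + 14*h^2 + 32*h + 24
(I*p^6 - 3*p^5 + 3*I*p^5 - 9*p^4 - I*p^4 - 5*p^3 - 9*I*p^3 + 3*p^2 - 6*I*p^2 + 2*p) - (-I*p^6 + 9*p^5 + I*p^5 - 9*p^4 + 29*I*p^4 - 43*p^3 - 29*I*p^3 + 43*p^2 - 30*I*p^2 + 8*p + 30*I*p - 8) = 2*I*p^6 - 12*p^5 + 2*I*p^5 - 30*I*p^4 + 38*p^3 + 20*I*p^3 - 40*p^2 + 24*I*p^2 - 6*p - 30*I*p + 8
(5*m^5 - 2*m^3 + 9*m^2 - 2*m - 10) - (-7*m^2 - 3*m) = 5*m^5 - 2*m^3 + 16*m^2 + m - 10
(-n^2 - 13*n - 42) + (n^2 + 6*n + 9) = -7*n - 33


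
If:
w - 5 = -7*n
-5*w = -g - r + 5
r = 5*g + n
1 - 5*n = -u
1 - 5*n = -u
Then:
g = 6*w/7 + 5/7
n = 5/7 - w/7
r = 29*w/7 + 30/7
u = 18/7 - 5*w/7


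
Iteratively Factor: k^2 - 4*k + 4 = (k - 2)*(k - 2)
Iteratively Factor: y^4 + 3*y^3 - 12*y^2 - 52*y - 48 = (y + 2)*(y^3 + y^2 - 14*y - 24) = (y + 2)*(y + 3)*(y^2 - 2*y - 8) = (y + 2)^2*(y + 3)*(y - 4)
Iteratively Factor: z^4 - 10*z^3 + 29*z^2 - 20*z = (z - 4)*(z^3 - 6*z^2 + 5*z) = (z - 4)*(z - 1)*(z^2 - 5*z) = z*(z - 4)*(z - 1)*(z - 5)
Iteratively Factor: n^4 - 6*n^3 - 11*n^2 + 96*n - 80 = (n + 4)*(n^3 - 10*n^2 + 29*n - 20) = (n - 1)*(n + 4)*(n^2 - 9*n + 20) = (n - 5)*(n - 1)*(n + 4)*(n - 4)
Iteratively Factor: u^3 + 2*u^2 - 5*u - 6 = (u - 2)*(u^2 + 4*u + 3) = (u - 2)*(u + 3)*(u + 1)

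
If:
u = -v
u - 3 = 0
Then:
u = 3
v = -3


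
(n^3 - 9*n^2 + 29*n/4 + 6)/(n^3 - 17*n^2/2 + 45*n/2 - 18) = (n^2 - 15*n/2 - 4)/(n^2 - 7*n + 12)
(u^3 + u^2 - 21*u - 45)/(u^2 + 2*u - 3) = (u^2 - 2*u - 15)/(u - 1)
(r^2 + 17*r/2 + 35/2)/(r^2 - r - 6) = (r^2 + 17*r/2 + 35/2)/(r^2 - r - 6)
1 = 1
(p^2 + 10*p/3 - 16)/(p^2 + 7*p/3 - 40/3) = (p + 6)/(p + 5)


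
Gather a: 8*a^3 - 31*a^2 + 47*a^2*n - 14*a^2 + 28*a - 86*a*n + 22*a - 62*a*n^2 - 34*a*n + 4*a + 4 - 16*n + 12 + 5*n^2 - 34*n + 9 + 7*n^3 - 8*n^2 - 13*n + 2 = 8*a^3 + a^2*(47*n - 45) + a*(-62*n^2 - 120*n + 54) + 7*n^3 - 3*n^2 - 63*n + 27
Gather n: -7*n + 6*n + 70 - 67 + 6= 9 - n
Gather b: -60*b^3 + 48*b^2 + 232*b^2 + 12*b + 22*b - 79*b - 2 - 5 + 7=-60*b^3 + 280*b^2 - 45*b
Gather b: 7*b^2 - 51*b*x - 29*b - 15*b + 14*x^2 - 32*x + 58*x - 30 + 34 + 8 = 7*b^2 + b*(-51*x - 44) + 14*x^2 + 26*x + 12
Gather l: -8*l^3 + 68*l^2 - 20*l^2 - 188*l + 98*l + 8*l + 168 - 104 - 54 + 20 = -8*l^3 + 48*l^2 - 82*l + 30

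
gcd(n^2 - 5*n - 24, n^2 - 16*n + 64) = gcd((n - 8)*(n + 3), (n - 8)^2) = n - 8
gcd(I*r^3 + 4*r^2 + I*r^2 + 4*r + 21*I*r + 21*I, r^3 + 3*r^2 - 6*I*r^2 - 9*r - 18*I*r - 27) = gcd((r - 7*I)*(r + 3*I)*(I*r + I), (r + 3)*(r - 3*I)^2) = 1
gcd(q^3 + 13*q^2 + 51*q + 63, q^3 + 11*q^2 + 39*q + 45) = q^2 + 6*q + 9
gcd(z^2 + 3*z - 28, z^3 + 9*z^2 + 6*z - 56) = z + 7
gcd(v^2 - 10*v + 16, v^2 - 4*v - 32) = v - 8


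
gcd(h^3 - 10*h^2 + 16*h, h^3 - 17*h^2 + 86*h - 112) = h^2 - 10*h + 16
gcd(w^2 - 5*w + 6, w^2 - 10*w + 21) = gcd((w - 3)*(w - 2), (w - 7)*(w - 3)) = w - 3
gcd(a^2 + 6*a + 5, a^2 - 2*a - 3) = a + 1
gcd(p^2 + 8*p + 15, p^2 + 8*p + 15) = p^2 + 8*p + 15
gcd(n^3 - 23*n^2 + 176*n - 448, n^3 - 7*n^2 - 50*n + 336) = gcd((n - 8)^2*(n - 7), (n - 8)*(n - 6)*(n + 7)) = n - 8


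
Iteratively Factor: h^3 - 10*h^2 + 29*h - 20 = (h - 4)*(h^2 - 6*h + 5) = (h - 5)*(h - 4)*(h - 1)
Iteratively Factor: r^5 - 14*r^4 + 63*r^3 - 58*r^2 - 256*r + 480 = (r - 5)*(r^4 - 9*r^3 + 18*r^2 + 32*r - 96) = (r - 5)*(r - 3)*(r^3 - 6*r^2 + 32) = (r - 5)*(r - 3)*(r + 2)*(r^2 - 8*r + 16) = (r - 5)*(r - 4)*(r - 3)*(r + 2)*(r - 4)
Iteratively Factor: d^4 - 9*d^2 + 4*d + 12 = (d + 1)*(d^3 - d^2 - 8*d + 12) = (d + 1)*(d + 3)*(d^2 - 4*d + 4) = (d - 2)*(d + 1)*(d + 3)*(d - 2)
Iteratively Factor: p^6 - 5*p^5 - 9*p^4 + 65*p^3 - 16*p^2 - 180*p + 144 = (p - 4)*(p^5 - p^4 - 13*p^3 + 13*p^2 + 36*p - 36) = (p - 4)*(p - 2)*(p^4 + p^3 - 11*p^2 - 9*p + 18) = (p - 4)*(p - 2)*(p + 2)*(p^3 - p^2 - 9*p + 9) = (p - 4)*(p - 2)*(p + 2)*(p + 3)*(p^2 - 4*p + 3) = (p - 4)*(p - 3)*(p - 2)*(p + 2)*(p + 3)*(p - 1)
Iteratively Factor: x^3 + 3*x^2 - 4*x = (x)*(x^2 + 3*x - 4) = x*(x + 4)*(x - 1)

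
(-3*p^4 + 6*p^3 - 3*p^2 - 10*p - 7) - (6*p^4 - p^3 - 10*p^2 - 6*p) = -9*p^4 + 7*p^3 + 7*p^2 - 4*p - 7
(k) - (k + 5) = -5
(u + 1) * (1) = u + 1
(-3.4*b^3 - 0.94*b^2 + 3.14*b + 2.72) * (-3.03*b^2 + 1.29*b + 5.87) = 10.302*b^5 - 1.5378*b^4 - 30.6848*b^3 - 9.7088*b^2 + 21.9406*b + 15.9664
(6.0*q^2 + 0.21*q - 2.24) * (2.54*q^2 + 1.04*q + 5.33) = 15.24*q^4 + 6.7734*q^3 + 26.5088*q^2 - 1.2103*q - 11.9392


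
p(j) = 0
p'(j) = 0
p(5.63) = 0.00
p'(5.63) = 0.00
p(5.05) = 0.00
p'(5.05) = 0.00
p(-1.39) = 0.00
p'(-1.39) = 0.00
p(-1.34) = 0.00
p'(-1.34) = 0.00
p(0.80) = 0.00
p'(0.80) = 0.00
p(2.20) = 0.00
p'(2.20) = 0.00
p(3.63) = 0.00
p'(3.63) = 0.00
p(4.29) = 0.00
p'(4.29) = 0.00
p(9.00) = 0.00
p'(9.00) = 0.00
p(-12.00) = 0.00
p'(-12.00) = 0.00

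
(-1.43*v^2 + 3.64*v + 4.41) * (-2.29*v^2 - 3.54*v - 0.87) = 3.2747*v^4 - 3.2734*v^3 - 21.7404*v^2 - 18.7782*v - 3.8367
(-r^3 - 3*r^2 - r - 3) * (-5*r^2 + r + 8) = 5*r^5 + 14*r^4 - 6*r^3 - 10*r^2 - 11*r - 24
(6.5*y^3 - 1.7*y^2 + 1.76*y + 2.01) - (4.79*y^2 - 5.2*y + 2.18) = 6.5*y^3 - 6.49*y^2 + 6.96*y - 0.17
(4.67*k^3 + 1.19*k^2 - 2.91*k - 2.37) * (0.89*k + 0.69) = 4.1563*k^4 + 4.2814*k^3 - 1.7688*k^2 - 4.1172*k - 1.6353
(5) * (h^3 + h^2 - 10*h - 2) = 5*h^3 + 5*h^2 - 50*h - 10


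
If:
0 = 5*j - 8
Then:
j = 8/5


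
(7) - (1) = 6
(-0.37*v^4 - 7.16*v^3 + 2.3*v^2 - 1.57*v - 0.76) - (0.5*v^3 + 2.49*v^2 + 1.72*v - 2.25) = -0.37*v^4 - 7.66*v^3 - 0.19*v^2 - 3.29*v + 1.49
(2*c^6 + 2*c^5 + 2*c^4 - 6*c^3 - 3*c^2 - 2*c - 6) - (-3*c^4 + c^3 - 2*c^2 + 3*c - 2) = 2*c^6 + 2*c^5 + 5*c^4 - 7*c^3 - c^2 - 5*c - 4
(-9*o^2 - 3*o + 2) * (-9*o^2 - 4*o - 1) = 81*o^4 + 63*o^3 + 3*o^2 - 5*o - 2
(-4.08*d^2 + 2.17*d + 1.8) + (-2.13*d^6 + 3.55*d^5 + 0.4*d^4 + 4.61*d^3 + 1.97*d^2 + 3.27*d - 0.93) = -2.13*d^6 + 3.55*d^5 + 0.4*d^4 + 4.61*d^3 - 2.11*d^2 + 5.44*d + 0.87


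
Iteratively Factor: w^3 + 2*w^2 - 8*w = (w)*(w^2 + 2*w - 8) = w*(w + 4)*(w - 2)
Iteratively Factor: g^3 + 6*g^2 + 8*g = (g + 4)*(g^2 + 2*g) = g*(g + 4)*(g + 2)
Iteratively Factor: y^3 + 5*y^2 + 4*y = (y)*(y^2 + 5*y + 4) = y*(y + 4)*(y + 1)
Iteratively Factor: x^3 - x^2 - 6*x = (x + 2)*(x^2 - 3*x) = (x - 3)*(x + 2)*(x)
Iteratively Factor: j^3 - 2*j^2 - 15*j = (j - 5)*(j^2 + 3*j) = j*(j - 5)*(j + 3)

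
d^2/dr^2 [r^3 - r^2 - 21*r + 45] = 6*r - 2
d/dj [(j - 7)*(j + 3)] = 2*j - 4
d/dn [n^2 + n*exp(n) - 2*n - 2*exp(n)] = n*exp(n) + 2*n - exp(n) - 2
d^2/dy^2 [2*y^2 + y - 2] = 4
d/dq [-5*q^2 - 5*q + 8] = -10*q - 5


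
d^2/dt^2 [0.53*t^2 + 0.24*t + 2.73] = 1.06000000000000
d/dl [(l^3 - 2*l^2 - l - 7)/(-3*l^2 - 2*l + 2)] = (-3*l^4 - 4*l^3 + 7*l^2 - 50*l - 16)/(9*l^4 + 12*l^3 - 8*l^2 - 8*l + 4)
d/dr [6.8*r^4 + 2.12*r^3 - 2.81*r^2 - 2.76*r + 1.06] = 27.2*r^3 + 6.36*r^2 - 5.62*r - 2.76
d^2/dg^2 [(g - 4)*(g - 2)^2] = 6*g - 16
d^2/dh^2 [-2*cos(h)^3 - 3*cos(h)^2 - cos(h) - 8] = 5*cos(h)/2 + 6*cos(2*h) + 9*cos(3*h)/2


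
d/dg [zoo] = 0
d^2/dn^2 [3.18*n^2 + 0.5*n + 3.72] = 6.36000000000000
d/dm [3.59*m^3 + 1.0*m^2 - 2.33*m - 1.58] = 10.77*m^2 + 2.0*m - 2.33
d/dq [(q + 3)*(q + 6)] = 2*q + 9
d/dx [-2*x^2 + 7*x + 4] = 7 - 4*x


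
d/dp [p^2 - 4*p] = 2*p - 4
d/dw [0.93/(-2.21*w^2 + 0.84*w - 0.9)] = (4.1106*w - 0.7812)/(2.21*w^2 - 0.84*w + 0.9)^2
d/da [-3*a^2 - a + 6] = -6*a - 1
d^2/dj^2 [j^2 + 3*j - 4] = 2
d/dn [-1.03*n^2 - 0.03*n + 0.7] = -2.06*n - 0.03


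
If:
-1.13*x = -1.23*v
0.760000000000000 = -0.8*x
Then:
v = -0.87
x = -0.95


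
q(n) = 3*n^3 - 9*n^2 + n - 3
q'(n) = 9*n^2 - 18*n + 1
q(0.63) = -5.19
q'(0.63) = -6.77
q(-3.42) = -231.69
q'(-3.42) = 167.83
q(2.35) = -11.42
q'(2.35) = 8.40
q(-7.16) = -1572.74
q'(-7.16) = 591.27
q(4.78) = 123.79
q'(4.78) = 120.60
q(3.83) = 37.36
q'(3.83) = 64.08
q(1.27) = -10.10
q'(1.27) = -7.34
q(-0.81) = -11.31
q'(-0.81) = 21.48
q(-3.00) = -168.00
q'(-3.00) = 136.00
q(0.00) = -3.00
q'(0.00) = 1.00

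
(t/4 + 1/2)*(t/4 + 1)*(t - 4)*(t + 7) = t^4/16 + 9*t^3/16 - t^2/8 - 9*t - 14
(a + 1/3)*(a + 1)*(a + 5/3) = a^3 + 3*a^2 + 23*a/9 + 5/9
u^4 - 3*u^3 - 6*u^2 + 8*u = u*(u - 4)*(u - 1)*(u + 2)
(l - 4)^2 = l^2 - 8*l + 16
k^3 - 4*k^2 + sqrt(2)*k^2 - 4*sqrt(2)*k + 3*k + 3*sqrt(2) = (k - 3)*(k - 1)*(k + sqrt(2))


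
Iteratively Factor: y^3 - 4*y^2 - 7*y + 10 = (y + 2)*(y^2 - 6*y + 5) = (y - 5)*(y + 2)*(y - 1)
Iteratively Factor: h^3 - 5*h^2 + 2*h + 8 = (h - 2)*(h^2 - 3*h - 4) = (h - 4)*(h - 2)*(h + 1)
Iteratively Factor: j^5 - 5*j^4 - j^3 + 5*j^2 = (j)*(j^4 - 5*j^3 - j^2 + 5*j) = j^2*(j^3 - 5*j^2 - j + 5) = j^2*(j + 1)*(j^2 - 6*j + 5) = j^2*(j - 1)*(j + 1)*(j - 5)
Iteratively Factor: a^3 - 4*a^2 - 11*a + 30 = (a - 5)*(a^2 + a - 6) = (a - 5)*(a - 2)*(a + 3)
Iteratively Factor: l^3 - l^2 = (l)*(l^2 - l) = l^2*(l - 1)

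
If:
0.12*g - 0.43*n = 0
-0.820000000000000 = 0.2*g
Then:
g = -4.10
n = -1.14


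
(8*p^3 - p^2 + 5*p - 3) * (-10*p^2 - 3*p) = -80*p^5 - 14*p^4 - 47*p^3 + 15*p^2 + 9*p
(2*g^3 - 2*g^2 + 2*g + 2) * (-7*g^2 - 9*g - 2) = -14*g^5 - 4*g^4 - 28*g^2 - 22*g - 4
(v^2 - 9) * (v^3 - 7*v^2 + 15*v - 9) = v^5 - 7*v^4 + 6*v^3 + 54*v^2 - 135*v + 81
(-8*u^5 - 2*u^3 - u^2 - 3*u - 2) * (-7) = 56*u^5 + 14*u^3 + 7*u^2 + 21*u + 14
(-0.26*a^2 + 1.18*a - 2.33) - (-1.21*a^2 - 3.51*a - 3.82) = 0.95*a^2 + 4.69*a + 1.49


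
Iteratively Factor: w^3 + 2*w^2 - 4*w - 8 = (w - 2)*(w^2 + 4*w + 4) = (w - 2)*(w + 2)*(w + 2)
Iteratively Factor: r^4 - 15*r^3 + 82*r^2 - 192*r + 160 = (r - 5)*(r^3 - 10*r^2 + 32*r - 32) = (r - 5)*(r - 2)*(r^2 - 8*r + 16) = (r - 5)*(r - 4)*(r - 2)*(r - 4)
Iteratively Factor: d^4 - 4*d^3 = (d)*(d^3 - 4*d^2) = d^2*(d^2 - 4*d) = d^3*(d - 4)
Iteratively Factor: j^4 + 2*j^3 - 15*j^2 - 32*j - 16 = (j + 4)*(j^3 - 2*j^2 - 7*j - 4) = (j - 4)*(j + 4)*(j^2 + 2*j + 1) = (j - 4)*(j + 1)*(j + 4)*(j + 1)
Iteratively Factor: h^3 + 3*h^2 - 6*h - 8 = (h - 2)*(h^2 + 5*h + 4) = (h - 2)*(h + 4)*(h + 1)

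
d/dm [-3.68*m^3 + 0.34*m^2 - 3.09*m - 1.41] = -11.04*m^2 + 0.68*m - 3.09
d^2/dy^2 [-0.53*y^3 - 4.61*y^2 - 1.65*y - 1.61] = -3.18*y - 9.22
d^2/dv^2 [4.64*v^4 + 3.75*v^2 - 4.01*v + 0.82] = 55.68*v^2 + 7.5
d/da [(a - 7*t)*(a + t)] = 2*a - 6*t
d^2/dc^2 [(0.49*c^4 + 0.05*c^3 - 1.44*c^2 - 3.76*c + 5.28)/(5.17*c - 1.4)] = (78.582966*c^4 - 54.07303*c^3 + 9.35340000000002*c^2 + 0.588000000000022*c + 222.182624)/(138.188413*c^3 - 112.26138*c^2 + 30.3996*c - 2.744)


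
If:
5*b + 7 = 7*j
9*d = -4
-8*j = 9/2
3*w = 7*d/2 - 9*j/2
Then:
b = -35/16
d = -4/9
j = -9/16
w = 281/864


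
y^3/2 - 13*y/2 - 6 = (y/2 + 1/2)*(y - 4)*(y + 3)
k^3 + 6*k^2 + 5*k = k*(k + 1)*(k + 5)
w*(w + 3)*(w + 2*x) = w^3 + 2*w^2*x + 3*w^2 + 6*w*x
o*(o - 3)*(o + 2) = o^3 - o^2 - 6*o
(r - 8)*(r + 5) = r^2 - 3*r - 40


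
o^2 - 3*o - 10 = (o - 5)*(o + 2)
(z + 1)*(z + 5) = z^2 + 6*z + 5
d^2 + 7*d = d*(d + 7)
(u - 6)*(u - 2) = u^2 - 8*u + 12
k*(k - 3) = k^2 - 3*k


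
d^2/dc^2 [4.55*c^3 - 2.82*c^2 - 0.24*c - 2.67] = 27.3*c - 5.64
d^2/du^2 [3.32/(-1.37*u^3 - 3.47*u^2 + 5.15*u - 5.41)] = ((27.2904*u + 23.0408)*(1.37*u^3 + 3.47*u^2 - 5.15*u + 5.41) - 3.32*(4.11*u^2 + 6.94*u - 5.15)*(8.22*u^2 + 13.88*u - 10.3))/(1.37*u^3 + 3.47*u^2 - 5.15*u + 5.41)^3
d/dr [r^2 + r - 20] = 2*r + 1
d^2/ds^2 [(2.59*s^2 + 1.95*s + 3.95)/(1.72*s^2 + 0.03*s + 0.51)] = (11.270472*s^3 + 56.482392*s^2 - 9.04032*s - 5.635122)/(5.088448*s^6 + 0.266256*s^5 + 4.530996*s^4 + 0.157923*s^3 + 1.343493*s^2 + 0.023409*s + 0.132651)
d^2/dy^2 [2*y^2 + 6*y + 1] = 4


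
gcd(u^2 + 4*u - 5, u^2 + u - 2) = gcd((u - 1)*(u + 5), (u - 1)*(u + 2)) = u - 1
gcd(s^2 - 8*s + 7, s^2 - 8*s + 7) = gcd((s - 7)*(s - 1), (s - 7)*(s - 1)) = s^2 - 8*s + 7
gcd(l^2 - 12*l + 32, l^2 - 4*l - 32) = l - 8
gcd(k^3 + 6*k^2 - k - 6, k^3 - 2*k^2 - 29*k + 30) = k - 1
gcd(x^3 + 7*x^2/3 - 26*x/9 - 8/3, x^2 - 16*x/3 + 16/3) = x - 4/3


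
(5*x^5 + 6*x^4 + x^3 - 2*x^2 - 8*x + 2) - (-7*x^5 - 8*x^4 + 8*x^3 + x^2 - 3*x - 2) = 12*x^5 + 14*x^4 - 7*x^3 - 3*x^2 - 5*x + 4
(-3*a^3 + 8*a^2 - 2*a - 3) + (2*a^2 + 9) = -3*a^3 + 10*a^2 - 2*a + 6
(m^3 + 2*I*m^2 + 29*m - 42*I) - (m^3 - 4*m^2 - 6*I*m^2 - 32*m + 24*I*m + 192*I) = 4*m^2 + 8*I*m^2 + 61*m - 24*I*m - 234*I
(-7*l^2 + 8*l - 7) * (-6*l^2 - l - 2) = 42*l^4 - 41*l^3 + 48*l^2 - 9*l + 14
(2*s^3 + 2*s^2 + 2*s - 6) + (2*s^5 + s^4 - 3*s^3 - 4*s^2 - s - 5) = 2*s^5 + s^4 - s^3 - 2*s^2 + s - 11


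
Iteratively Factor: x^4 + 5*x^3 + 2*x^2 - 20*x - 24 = (x + 2)*(x^3 + 3*x^2 - 4*x - 12) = (x + 2)*(x + 3)*(x^2 - 4) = (x + 2)^2*(x + 3)*(x - 2)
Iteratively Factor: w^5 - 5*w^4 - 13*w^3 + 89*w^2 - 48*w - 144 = (w + 4)*(w^4 - 9*w^3 + 23*w^2 - 3*w - 36) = (w - 3)*(w + 4)*(w^3 - 6*w^2 + 5*w + 12) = (w - 3)*(w + 1)*(w + 4)*(w^2 - 7*w + 12) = (w - 4)*(w - 3)*(w + 1)*(w + 4)*(w - 3)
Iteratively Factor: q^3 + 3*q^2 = (q)*(q^2 + 3*q) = q*(q + 3)*(q)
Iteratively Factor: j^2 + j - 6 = (j - 2)*(j + 3)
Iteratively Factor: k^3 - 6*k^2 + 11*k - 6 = (k - 2)*(k^2 - 4*k + 3) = (k - 2)*(k - 1)*(k - 3)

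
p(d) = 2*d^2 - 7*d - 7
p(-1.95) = 14.26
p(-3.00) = 32.00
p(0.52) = -10.10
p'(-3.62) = -21.48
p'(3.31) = 6.24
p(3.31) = -8.26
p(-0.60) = -2.08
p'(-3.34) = -20.36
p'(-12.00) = -55.00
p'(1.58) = -0.68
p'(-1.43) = -12.72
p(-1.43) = 7.10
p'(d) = 4*d - 7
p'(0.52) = -4.92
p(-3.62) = 44.55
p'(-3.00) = -19.00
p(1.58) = -13.07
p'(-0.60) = -9.40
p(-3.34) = 38.69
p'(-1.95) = -14.80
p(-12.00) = 365.00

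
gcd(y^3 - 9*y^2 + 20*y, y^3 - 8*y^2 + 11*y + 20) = y^2 - 9*y + 20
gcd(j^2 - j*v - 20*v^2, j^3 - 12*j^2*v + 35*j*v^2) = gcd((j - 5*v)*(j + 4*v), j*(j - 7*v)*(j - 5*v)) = -j + 5*v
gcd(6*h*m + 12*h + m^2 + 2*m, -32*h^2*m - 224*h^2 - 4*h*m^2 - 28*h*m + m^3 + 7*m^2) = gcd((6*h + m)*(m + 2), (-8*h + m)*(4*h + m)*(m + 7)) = 1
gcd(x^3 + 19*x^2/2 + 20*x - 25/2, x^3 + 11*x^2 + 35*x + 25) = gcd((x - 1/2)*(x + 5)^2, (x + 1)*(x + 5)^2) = x^2 + 10*x + 25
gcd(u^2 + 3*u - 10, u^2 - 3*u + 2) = u - 2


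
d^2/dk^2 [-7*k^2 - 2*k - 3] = -14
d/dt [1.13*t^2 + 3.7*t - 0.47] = 2.26*t + 3.7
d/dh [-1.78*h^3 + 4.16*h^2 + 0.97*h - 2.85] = -5.34*h^2 + 8.32*h + 0.97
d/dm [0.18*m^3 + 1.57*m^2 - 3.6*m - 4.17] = 0.54*m^2 + 3.14*m - 3.6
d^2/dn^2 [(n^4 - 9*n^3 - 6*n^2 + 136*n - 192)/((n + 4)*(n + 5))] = 2*(n^3 + 15*n^2 + 75*n - 603)/(n^3 + 15*n^2 + 75*n + 125)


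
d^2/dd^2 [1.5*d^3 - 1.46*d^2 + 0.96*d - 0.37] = 9.0*d - 2.92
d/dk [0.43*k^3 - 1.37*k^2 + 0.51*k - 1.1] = 1.29*k^2 - 2.74*k + 0.51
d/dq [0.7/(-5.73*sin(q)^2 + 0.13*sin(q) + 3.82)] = (8.022*sin(q) - 0.091)*cos(q)/(-5.73*sin(q)^2 + 0.13*sin(q) + 3.82)^2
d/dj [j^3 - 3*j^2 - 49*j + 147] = 3*j^2 - 6*j - 49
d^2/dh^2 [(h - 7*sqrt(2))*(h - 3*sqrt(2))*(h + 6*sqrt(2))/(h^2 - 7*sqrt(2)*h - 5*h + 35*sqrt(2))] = 2*(-11*h^3 + 15*sqrt(2)*h^3 - 630*h^2 + 231*sqrt(2)*h^2 - 3234*h + 4410*sqrt(2)*h - 20580 + 7546*sqrt(2))/(h^6 - 21*sqrt(2)*h^5 - 15*h^5 + 369*h^4 + 315*sqrt(2)*h^4 - 4535*h^3 - 2261*sqrt(2)*h^3 + 12915*sqrt(2)*h^2 + 22050*h^2 - 51450*sqrt(2)*h - 36750*h + 85750*sqrt(2))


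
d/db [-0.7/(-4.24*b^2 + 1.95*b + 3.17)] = (1.365 - 5.936*b)/(-4.24*b^2 + 1.95*b + 3.17)^2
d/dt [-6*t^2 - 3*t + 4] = -12*t - 3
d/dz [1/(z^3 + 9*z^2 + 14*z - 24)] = (-3*z^2 - 18*z - 14)/(z^3 + 9*z^2 + 14*z - 24)^2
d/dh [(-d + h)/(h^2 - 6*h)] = (h*(h - 6) + 2*(d - h)*(h - 3))/(h^2*(h - 6)^2)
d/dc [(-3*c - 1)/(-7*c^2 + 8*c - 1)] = (-21*c^2 - 14*c + 11)/(49*c^4 - 112*c^3 + 78*c^2 - 16*c + 1)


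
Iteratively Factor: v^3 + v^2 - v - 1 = (v - 1)*(v^2 + 2*v + 1) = (v - 1)*(v + 1)*(v + 1)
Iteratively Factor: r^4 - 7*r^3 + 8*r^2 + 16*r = (r - 4)*(r^3 - 3*r^2 - 4*r) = (r - 4)^2*(r^2 + r) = r*(r - 4)^2*(r + 1)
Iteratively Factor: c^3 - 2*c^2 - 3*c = (c)*(c^2 - 2*c - 3) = c*(c + 1)*(c - 3)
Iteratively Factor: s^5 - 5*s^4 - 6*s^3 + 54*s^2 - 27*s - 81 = (s - 3)*(s^4 - 2*s^3 - 12*s^2 + 18*s + 27) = (s - 3)^2*(s^3 + s^2 - 9*s - 9) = (s - 3)^3*(s^2 + 4*s + 3) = (s - 3)^3*(s + 1)*(s + 3)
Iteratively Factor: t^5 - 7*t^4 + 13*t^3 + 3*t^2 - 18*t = (t - 3)*(t^4 - 4*t^3 + t^2 + 6*t) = (t - 3)^2*(t^3 - t^2 - 2*t) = (t - 3)^2*(t - 2)*(t^2 + t) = t*(t - 3)^2*(t - 2)*(t + 1)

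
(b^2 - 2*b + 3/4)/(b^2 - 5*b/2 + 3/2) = (b - 1/2)/(b - 1)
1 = 1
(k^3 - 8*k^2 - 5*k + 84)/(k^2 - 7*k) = k - 1 - 12/k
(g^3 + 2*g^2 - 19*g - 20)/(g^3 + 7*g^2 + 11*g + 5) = (g - 4)/(g + 1)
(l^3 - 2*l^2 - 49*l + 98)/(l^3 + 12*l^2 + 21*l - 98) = (l - 7)/(l + 7)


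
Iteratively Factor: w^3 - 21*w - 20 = (w - 5)*(w^2 + 5*w + 4) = (w - 5)*(w + 1)*(w + 4)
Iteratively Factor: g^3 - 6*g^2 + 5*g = (g)*(g^2 - 6*g + 5) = g*(g - 5)*(g - 1)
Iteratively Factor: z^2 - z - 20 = (z - 5)*(z + 4)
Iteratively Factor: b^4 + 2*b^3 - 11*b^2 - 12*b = (b)*(b^3 + 2*b^2 - 11*b - 12) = b*(b + 1)*(b^2 + b - 12) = b*(b + 1)*(b + 4)*(b - 3)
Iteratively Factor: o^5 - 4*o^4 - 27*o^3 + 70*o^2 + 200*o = (o - 5)*(o^4 + o^3 - 22*o^2 - 40*o) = (o - 5)^2*(o^3 + 6*o^2 + 8*o) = (o - 5)^2*(o + 2)*(o^2 + 4*o) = (o - 5)^2*(o + 2)*(o + 4)*(o)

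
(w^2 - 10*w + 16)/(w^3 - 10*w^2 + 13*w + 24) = (w - 2)/(w^2 - 2*w - 3)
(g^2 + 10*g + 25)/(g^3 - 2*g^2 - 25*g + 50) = (g + 5)/(g^2 - 7*g + 10)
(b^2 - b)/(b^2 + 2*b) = (b - 1)/(b + 2)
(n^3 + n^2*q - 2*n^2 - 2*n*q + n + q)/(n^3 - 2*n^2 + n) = (n + q)/n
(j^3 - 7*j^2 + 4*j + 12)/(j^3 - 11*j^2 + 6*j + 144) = (j^2 - j - 2)/(j^2 - 5*j - 24)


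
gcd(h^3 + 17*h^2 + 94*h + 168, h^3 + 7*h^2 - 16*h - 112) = h^2 + 11*h + 28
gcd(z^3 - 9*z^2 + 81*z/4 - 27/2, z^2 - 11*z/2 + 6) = z - 3/2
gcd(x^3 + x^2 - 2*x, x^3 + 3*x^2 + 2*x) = x^2 + 2*x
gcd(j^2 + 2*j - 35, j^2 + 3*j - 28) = j + 7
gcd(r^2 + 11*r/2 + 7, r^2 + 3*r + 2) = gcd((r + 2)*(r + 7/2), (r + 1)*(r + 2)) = r + 2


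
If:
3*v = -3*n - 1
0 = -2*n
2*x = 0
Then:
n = 0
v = -1/3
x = 0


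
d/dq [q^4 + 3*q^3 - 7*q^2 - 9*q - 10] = 4*q^3 + 9*q^2 - 14*q - 9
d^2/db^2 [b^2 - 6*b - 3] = 2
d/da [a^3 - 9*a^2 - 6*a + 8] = 3*a^2 - 18*a - 6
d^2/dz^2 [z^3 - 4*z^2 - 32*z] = 6*z - 8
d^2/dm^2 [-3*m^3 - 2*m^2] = -18*m - 4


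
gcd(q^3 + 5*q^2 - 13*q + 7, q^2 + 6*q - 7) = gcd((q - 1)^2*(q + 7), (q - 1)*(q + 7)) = q^2 + 6*q - 7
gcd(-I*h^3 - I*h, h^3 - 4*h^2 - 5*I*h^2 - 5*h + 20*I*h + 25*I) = 1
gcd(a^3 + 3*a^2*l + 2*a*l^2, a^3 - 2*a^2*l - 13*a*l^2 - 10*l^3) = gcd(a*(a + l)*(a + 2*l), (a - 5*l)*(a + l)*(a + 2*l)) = a^2 + 3*a*l + 2*l^2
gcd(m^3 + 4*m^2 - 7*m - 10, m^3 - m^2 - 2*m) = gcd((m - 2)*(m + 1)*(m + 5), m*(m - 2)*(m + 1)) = m^2 - m - 2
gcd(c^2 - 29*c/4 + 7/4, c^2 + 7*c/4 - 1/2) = c - 1/4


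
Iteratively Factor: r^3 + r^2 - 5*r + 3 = (r - 1)*(r^2 + 2*r - 3) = (r - 1)*(r + 3)*(r - 1)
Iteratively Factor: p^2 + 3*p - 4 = (p - 1)*(p + 4)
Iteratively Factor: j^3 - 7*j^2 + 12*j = (j)*(j^2 - 7*j + 12) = j*(j - 4)*(j - 3)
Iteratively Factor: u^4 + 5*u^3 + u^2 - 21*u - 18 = (u + 3)*(u^3 + 2*u^2 - 5*u - 6) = (u + 3)^2*(u^2 - u - 2) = (u + 1)*(u + 3)^2*(u - 2)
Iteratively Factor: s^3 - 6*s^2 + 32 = (s - 4)*(s^2 - 2*s - 8) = (s - 4)^2*(s + 2)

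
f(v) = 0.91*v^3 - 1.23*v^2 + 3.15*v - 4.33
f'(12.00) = 366.75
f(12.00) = 1428.83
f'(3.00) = 20.34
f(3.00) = 18.62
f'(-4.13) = 59.88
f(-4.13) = -102.42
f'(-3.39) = 42.86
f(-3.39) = -64.60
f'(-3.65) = 48.50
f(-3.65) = -76.46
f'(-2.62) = 28.34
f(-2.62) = -37.39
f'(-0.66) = 5.96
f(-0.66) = -7.21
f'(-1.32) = 11.15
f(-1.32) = -12.72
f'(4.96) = 58.11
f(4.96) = 92.08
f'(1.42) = 5.16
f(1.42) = 0.27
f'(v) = 2.73*v^2 - 2.46*v + 3.15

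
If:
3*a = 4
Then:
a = 4/3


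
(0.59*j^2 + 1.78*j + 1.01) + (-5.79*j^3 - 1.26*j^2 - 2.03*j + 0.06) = -5.79*j^3 - 0.67*j^2 - 0.25*j + 1.07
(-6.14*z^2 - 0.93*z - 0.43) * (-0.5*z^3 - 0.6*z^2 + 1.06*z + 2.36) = 3.07*z^5 + 4.149*z^4 - 5.7354*z^3 - 15.2182*z^2 - 2.6506*z - 1.0148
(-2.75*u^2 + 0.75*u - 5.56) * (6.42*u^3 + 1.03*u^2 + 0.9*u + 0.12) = -17.655*u^5 + 1.9825*u^4 - 37.3977*u^3 - 5.3818*u^2 - 4.914*u - 0.6672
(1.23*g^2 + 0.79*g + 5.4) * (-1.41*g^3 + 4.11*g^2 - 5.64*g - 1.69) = -1.7343*g^5 + 3.9414*g^4 - 11.3043*g^3 + 15.6597*g^2 - 31.7911*g - 9.126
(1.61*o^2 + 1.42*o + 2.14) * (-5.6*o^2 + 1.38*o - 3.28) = -9.016*o^4 - 5.7302*o^3 - 15.3052*o^2 - 1.7044*o - 7.0192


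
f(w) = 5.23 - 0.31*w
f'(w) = -0.310000000000000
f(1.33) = 4.82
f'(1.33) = -0.31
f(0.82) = 4.98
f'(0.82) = -0.31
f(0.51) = 5.07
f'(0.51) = -0.31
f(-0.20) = 5.29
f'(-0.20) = -0.31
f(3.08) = 4.28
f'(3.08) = -0.31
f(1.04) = 4.91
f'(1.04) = -0.31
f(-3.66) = 6.36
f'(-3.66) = -0.31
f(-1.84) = 5.80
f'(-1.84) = -0.31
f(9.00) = 2.44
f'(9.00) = -0.31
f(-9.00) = 8.02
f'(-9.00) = -0.31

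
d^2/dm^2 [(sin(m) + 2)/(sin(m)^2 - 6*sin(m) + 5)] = (-sin(m)^4 - 15*sin(m)^3 + 53*sin(m)^2 + 3*sin(m) - 184)/((sin(m) - 5)^3*(sin(m) - 1)^2)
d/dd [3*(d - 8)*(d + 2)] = 6*d - 18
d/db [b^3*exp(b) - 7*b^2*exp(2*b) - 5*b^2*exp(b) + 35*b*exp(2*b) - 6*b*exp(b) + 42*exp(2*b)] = (b^3 - 14*b^2*exp(b) - 2*b^2 + 56*b*exp(b) - 16*b + 119*exp(b) - 6)*exp(b)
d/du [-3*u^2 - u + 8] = -6*u - 1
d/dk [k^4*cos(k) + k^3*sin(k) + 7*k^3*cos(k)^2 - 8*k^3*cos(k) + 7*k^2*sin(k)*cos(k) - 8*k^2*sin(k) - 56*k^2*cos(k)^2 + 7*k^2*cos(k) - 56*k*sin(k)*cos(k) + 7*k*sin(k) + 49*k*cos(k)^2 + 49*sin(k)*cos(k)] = -k^4*sin(k) + 8*k^3*sin(k) - 7*k^3*sin(2*k) + 5*k^3*cos(k) - 4*k^2*sin(k) + 56*k^2*sin(2*k) - 32*k^2*cos(k) + 35*k^2*cos(2*k)/2 + 21*k^2/2 - 16*k*sin(k) - 42*k*sin(2*k) + 21*k*cos(k) - 112*k*cos(2*k) - 56*k + 7*sin(k) - 28*sin(2*k) + 147*cos(2*k)/2 + 49/2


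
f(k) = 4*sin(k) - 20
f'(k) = 4*cos(k)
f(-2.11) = -23.43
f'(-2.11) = -2.05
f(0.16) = -19.36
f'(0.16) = 3.95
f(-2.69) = -21.75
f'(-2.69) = -3.60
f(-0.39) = -21.52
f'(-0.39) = 3.70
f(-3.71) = -17.85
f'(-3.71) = -3.37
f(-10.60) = -16.31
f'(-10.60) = -1.54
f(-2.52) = -22.33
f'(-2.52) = -3.25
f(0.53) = -17.98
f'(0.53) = 3.45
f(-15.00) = -22.60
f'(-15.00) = -3.04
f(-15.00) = -22.60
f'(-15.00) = -3.04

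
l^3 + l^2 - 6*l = l*(l - 2)*(l + 3)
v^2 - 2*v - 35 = (v - 7)*(v + 5)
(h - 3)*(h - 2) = h^2 - 5*h + 6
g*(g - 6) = g^2 - 6*g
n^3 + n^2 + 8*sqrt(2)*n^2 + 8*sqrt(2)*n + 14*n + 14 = (n + 1)*(n + sqrt(2))*(n + 7*sqrt(2))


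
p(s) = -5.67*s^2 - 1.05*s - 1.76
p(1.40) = -14.34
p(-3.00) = -49.64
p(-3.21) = -56.81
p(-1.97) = -21.70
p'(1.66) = -19.87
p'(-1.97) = 21.29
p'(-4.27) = 47.37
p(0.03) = -1.80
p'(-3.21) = 35.35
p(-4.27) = -100.66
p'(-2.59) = 28.32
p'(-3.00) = 32.97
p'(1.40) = -16.93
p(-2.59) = -37.08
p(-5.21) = -150.20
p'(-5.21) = 58.03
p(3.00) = -55.94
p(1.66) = -19.13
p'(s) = -11.34*s - 1.05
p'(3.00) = -35.07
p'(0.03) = -1.39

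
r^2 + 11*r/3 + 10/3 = (r + 5/3)*(r + 2)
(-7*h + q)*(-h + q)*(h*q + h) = 7*h^3*q + 7*h^3 - 8*h^2*q^2 - 8*h^2*q + h*q^3 + h*q^2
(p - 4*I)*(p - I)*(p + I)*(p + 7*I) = p^4 + 3*I*p^3 + 29*p^2 + 3*I*p + 28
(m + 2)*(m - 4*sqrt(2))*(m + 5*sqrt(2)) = m^3 + sqrt(2)*m^2 + 2*m^2 - 40*m + 2*sqrt(2)*m - 80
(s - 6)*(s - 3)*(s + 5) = s^3 - 4*s^2 - 27*s + 90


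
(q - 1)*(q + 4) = q^2 + 3*q - 4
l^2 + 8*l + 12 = (l + 2)*(l + 6)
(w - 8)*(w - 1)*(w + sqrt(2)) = w^3 - 9*w^2 + sqrt(2)*w^2 - 9*sqrt(2)*w + 8*w + 8*sqrt(2)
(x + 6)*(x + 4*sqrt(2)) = x^2 + 4*sqrt(2)*x + 6*x + 24*sqrt(2)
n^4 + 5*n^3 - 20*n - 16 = (n - 2)*(n + 1)*(n + 2)*(n + 4)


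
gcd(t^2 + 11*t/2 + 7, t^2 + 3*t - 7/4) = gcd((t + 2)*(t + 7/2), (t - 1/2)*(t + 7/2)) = t + 7/2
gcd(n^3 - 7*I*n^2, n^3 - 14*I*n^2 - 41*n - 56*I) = n - 7*I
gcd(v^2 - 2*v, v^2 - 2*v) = v^2 - 2*v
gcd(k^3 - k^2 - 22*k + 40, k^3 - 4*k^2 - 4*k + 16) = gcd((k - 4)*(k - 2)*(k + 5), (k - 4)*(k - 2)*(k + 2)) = k^2 - 6*k + 8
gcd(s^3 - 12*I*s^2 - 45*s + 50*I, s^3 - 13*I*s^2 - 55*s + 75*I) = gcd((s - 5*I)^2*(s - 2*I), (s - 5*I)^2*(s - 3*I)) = s^2 - 10*I*s - 25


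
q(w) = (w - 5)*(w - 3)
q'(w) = 2*w - 8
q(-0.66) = 20.72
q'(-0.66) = -9.32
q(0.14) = 13.90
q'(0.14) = -7.72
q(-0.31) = 17.58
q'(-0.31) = -8.62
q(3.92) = -0.99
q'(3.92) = -0.16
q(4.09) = -0.99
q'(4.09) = 0.18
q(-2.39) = 39.83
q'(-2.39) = -12.78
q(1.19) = 6.90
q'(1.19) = -5.62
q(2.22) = 2.17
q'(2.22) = -3.56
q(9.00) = 24.00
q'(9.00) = 10.00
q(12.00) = 63.00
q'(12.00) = 16.00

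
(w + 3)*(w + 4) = w^2 + 7*w + 12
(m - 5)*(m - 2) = m^2 - 7*m + 10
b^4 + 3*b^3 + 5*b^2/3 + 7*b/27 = b*(b + 1/3)^2*(b + 7/3)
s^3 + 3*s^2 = s^2*(s + 3)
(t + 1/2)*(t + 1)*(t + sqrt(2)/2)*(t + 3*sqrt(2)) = t^4 + 3*t^3/2 + 7*sqrt(2)*t^3/2 + 7*t^2/2 + 21*sqrt(2)*t^2/4 + 7*sqrt(2)*t/4 + 9*t/2 + 3/2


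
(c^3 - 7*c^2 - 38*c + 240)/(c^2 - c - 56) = (c^2 + c - 30)/(c + 7)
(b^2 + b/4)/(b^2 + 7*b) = (b + 1/4)/(b + 7)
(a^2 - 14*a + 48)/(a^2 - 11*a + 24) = (a - 6)/(a - 3)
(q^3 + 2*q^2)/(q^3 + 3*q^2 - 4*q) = q*(q + 2)/(q^2 + 3*q - 4)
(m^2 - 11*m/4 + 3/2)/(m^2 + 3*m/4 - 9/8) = 2*(m - 2)/(2*m + 3)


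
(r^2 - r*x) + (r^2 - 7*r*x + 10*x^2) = 2*r^2 - 8*r*x + 10*x^2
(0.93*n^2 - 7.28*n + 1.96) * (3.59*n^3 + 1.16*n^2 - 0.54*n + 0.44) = 3.3387*n^5 - 25.0564*n^4 - 1.9106*n^3 + 6.614*n^2 - 4.2616*n + 0.8624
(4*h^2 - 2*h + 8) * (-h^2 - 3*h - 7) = -4*h^4 - 10*h^3 - 30*h^2 - 10*h - 56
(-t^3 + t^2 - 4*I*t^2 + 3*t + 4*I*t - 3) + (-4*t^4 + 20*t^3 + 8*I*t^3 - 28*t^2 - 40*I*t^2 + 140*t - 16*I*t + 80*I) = -4*t^4 + 19*t^3 + 8*I*t^3 - 27*t^2 - 44*I*t^2 + 143*t - 12*I*t - 3 + 80*I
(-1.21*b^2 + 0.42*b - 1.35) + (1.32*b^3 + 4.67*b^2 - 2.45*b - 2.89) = 1.32*b^3 + 3.46*b^2 - 2.03*b - 4.24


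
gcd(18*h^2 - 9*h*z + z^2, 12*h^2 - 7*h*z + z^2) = -3*h + z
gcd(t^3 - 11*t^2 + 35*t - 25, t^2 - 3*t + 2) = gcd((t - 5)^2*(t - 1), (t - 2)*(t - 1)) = t - 1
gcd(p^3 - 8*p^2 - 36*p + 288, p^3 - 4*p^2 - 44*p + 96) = p^2 - 2*p - 48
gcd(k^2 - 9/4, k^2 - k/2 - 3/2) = k - 3/2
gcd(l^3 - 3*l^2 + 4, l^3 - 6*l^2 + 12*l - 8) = l^2 - 4*l + 4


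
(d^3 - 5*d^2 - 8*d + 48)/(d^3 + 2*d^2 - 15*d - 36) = (d - 4)/(d + 3)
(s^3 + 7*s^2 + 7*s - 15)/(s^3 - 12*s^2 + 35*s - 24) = (s^2 + 8*s + 15)/(s^2 - 11*s + 24)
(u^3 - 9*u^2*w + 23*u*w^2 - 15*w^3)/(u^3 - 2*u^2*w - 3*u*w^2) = (u^2 - 6*u*w + 5*w^2)/(u*(u + w))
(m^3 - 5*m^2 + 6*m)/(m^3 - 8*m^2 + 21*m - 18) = m/(m - 3)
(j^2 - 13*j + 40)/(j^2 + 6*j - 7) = (j^2 - 13*j + 40)/(j^2 + 6*j - 7)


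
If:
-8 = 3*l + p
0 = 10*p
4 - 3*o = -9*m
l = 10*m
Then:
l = -8/3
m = -4/15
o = 8/15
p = 0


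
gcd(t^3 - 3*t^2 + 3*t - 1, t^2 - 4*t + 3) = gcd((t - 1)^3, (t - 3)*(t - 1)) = t - 1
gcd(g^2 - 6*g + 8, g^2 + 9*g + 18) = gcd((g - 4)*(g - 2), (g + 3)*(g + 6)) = 1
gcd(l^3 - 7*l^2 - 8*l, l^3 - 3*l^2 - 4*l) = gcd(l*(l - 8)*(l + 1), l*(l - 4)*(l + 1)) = l^2 + l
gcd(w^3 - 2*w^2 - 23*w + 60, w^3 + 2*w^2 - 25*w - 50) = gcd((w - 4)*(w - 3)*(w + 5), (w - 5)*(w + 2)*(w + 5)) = w + 5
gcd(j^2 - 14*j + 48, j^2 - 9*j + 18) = j - 6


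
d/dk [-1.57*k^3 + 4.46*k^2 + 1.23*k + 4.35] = -4.71*k^2 + 8.92*k + 1.23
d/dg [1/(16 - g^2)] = 2*g/(g^2 - 16)^2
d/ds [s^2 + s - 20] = 2*s + 1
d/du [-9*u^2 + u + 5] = 1 - 18*u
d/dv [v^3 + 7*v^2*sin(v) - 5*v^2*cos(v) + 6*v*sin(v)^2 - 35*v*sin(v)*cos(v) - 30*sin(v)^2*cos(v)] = 5*v^2*sin(v) + 7*v^2*cos(v) + 3*v^2 + 14*v*sin(v) + 6*v*sin(2*v) - 10*v*cos(v) - 35*v*cos(2*v) + 15*sin(v)/2 - 35*sin(2*v)/2 - 45*sin(3*v)/2 - 3*cos(2*v) + 3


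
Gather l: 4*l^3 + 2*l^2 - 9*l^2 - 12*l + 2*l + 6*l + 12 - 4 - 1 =4*l^3 - 7*l^2 - 4*l + 7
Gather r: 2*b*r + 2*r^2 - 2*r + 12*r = 2*r^2 + r*(2*b + 10)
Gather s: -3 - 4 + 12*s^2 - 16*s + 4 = 12*s^2 - 16*s - 3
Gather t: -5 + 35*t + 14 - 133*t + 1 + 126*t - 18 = 28*t - 8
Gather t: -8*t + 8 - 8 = -8*t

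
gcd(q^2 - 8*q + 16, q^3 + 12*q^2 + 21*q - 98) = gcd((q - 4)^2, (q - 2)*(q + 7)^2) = 1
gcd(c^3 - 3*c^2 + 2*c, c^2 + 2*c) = c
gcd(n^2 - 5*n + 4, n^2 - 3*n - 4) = n - 4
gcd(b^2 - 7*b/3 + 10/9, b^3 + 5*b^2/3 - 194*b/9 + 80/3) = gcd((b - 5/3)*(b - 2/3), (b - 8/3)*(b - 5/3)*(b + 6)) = b - 5/3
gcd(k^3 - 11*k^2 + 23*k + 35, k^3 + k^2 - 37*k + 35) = k - 5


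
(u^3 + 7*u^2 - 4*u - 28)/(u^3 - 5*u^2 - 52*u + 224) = (u^2 - 4)/(u^2 - 12*u + 32)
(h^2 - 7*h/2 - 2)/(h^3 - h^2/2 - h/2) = (h - 4)/(h*(h - 1))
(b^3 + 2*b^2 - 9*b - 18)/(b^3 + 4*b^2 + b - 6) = (b - 3)/(b - 1)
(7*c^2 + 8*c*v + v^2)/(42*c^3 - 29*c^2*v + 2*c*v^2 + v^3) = (c + v)/(6*c^2 - 5*c*v + v^2)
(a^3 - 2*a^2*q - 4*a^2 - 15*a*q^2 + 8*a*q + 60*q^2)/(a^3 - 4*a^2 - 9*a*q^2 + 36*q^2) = (-a + 5*q)/(-a + 3*q)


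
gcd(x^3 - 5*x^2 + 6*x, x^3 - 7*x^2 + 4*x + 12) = x - 2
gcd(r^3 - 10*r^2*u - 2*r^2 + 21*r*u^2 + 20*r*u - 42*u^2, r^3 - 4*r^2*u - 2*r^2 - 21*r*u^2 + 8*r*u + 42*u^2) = r^2 - 7*r*u - 2*r + 14*u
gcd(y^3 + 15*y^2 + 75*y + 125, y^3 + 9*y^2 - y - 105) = y + 5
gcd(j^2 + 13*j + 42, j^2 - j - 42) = j + 6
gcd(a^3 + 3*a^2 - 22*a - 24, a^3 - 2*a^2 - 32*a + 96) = a^2 + 2*a - 24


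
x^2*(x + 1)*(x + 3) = x^4 + 4*x^3 + 3*x^2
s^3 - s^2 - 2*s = s*(s - 2)*(s + 1)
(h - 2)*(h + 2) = h^2 - 4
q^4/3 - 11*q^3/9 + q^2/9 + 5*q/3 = q*(q/3 + 1/3)*(q - 3)*(q - 5/3)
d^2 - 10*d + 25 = (d - 5)^2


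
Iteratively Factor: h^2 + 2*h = (h + 2)*(h)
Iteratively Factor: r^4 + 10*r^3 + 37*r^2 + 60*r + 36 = (r + 3)*(r^3 + 7*r^2 + 16*r + 12) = (r + 3)^2*(r^2 + 4*r + 4) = (r + 2)*(r + 3)^2*(r + 2)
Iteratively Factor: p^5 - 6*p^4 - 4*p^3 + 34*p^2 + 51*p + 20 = (p - 5)*(p^4 - p^3 - 9*p^2 - 11*p - 4) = (p - 5)*(p + 1)*(p^3 - 2*p^2 - 7*p - 4) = (p - 5)*(p + 1)^2*(p^2 - 3*p - 4) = (p - 5)*(p - 4)*(p + 1)^2*(p + 1)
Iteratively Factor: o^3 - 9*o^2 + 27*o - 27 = (o - 3)*(o^2 - 6*o + 9) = (o - 3)^2*(o - 3)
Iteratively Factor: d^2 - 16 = (d - 4)*(d + 4)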